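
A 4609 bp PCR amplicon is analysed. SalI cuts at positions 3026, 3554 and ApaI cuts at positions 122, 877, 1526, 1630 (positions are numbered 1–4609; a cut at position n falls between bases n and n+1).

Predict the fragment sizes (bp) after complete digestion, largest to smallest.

1396, 1055, 755, 649, 528, 122, 104 bp

Combined cut positions (sorted): 122, 877, 1526, 1630, 3026, 3554.
Linear molecule, 6 cuts → 7 fragments:
  122 − 0 = 122 bp
  877 − 122 = 755 bp
  1526 − 877 = 649 bp
  1630 − 1526 = 104 bp
  3026 − 1630 = 1396 bp
  3554 − 3026 = 528 bp
  4609 − 3554 = 1055 bp
Sorted largest to smallest: 1396, 1055, 755, 649, 528, 122, 104 bp.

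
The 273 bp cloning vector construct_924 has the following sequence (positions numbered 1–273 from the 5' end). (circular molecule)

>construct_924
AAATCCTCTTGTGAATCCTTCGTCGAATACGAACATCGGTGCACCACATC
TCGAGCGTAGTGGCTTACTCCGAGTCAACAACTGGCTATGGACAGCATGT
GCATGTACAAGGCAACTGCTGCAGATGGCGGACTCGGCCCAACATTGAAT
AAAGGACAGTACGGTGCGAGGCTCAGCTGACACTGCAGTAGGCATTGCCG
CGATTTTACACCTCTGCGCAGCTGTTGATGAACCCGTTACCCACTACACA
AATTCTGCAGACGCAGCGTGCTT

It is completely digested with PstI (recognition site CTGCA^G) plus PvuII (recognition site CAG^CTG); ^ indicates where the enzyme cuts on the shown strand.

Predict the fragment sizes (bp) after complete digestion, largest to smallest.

PstI sites (CTGCAG) start at positions 119, 183, 255.
PstI cuts after base 5 of each site (before the last base), so after positions 123, 187, 259.
PvuII sites (CAGCTG) start at positions 174, 219.
PvuII cuts after base 3 of each site, so after positions 176, 221.
Combined cut positions: 123, 176, 187, 221, 259.
Circular molecule, 5 cuts → 5 fragments:
  124–176 → 53 bp
  177–187 → 11 bp
  188–221 → 34 bp
  222–259 → 38 bp
  260–273 then 1–123 → 14 + 123 = 137 bp
Sorted largest to smallest: 137, 53, 38, 34, 11 bp.

137, 53, 38, 34, 11 bp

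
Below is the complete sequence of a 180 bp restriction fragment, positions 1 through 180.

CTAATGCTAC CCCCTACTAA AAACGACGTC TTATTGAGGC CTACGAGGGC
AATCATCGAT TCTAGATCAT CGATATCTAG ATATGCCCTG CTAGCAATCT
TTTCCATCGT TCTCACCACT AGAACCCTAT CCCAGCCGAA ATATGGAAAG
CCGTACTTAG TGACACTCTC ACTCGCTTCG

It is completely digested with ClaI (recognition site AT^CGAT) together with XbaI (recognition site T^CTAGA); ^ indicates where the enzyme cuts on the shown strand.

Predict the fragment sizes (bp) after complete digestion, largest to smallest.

104, 56, 9, 6, 5 bp

ClaI sites (ATCGAT) start at positions 55, 69.
ClaI cuts after base 2 of each site, so after positions 56, 70.
XbaI sites (TCTAGA) start at positions 61, 76.
XbaI cuts after the first base of each site, so after positions 61, 76.
Combined cut positions: 56, 61, 70, 76.
Linear molecule, 4 cuts → 5 fragments:
  1–56 → 56 bp
  57–61 → 5 bp
  62–70 → 9 bp
  71–76 → 6 bp
  77–180 → 104 bp
Sorted largest to smallest: 104, 56, 9, 6, 5 bp.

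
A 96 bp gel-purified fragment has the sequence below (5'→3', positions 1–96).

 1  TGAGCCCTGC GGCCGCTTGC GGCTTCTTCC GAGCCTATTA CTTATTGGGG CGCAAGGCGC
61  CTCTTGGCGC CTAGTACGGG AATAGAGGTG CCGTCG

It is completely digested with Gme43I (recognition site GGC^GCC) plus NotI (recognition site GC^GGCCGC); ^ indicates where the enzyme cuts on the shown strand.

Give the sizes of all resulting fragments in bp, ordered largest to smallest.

48, 28, 10, 10 bp

Gme43I sites (GGCGCC) start at positions 56, 66.
Gme43I cuts after base 3 of each site, so after positions 58, 68.
The NotI site (GCGGCCGC) starts at position 9.
NotI cuts after base 2 of each site, so after position 10.
Combined cut positions: 10, 58, 68.
Linear molecule, 3 cuts → 4 fragments:
  1–10 → 10 bp
  11–58 → 48 bp
  59–68 → 10 bp
  69–96 → 28 bp
Sorted largest to smallest: 48, 28, 10, 10 bp.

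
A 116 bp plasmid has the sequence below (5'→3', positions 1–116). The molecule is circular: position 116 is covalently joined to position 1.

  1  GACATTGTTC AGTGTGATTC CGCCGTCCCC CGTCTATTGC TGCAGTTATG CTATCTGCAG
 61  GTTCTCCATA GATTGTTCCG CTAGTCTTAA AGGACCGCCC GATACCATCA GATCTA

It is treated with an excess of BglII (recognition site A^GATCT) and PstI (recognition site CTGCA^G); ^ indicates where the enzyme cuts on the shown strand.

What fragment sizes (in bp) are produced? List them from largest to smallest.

51, 50, 15 bp

The BglII site (AGATCT) starts at position 110.
BglII cuts after the first base of each site, so after position 110.
PstI sites (CTGCAG) start at positions 40, 55.
PstI cuts after base 5 of each site (before the last base), so after positions 44, 59.
Combined cut positions: 44, 59, 110.
Circular molecule, 3 cuts → 3 fragments:
  45–59 → 15 bp
  60–110 → 51 bp
  111–116 then 1–44 → 6 + 44 = 50 bp
Sorted largest to smallest: 51, 50, 15 bp.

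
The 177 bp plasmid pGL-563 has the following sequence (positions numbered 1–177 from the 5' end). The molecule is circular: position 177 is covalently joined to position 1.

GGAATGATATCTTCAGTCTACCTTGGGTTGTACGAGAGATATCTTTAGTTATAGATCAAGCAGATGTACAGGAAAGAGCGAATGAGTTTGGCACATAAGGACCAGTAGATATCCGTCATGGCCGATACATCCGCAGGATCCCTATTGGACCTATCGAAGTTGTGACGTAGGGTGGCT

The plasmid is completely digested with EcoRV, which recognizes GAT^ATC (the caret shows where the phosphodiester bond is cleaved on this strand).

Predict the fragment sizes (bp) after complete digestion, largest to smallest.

EcoRV sites (GATATC) start at positions 6, 38, 108.
EcoRV cuts after base 3 of each site, so after positions 8, 40, 110.
Circular molecule, 3 cuts → 3 fragments:
  9–40 → 32 bp
  41–110 → 70 bp
  111–177 then 1–8 → 67 + 8 = 75 bp
Sorted largest to smallest: 75, 70, 32 bp.

75, 70, 32 bp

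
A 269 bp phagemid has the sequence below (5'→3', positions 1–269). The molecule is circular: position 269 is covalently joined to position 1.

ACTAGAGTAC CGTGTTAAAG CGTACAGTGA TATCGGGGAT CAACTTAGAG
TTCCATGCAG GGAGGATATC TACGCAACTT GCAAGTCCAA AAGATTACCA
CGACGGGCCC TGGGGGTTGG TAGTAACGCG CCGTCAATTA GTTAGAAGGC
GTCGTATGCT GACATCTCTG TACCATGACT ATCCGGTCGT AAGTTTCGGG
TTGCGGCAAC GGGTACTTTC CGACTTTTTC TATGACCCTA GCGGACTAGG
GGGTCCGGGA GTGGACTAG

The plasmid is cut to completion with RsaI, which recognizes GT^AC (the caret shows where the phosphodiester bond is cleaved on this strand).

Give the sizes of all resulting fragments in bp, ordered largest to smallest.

148, 63, 43, 15 bp

RsaI sites (GTAC) start at positions 7, 22, 170, 213.
RsaI cuts after base 2 of each site, so after positions 8, 23, 171, 214.
Circular molecule, 4 cuts → 4 fragments:
  9–23 → 15 bp
  24–171 → 148 bp
  172–214 → 43 bp
  215–269 then 1–8 → 55 + 8 = 63 bp
Sorted largest to smallest: 148, 63, 43, 15 bp.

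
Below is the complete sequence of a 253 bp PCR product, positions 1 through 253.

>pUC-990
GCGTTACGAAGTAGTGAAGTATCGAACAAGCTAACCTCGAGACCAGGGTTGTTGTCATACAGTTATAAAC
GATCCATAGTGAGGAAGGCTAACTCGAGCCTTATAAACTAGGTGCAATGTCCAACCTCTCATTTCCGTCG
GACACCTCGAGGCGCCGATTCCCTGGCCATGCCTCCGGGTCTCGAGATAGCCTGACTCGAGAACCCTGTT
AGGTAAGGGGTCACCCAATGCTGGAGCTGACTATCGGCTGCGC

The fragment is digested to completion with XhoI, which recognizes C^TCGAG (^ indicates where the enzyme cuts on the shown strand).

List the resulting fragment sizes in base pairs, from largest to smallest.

XhoI sites (CTCGAG) start at positions 36, 93, 146, 181, 196.
XhoI cuts after the first base of each site, so after positions 36, 93, 146, 181, 196.
Linear molecule, 5 cuts → 6 fragments:
  1–36 → 36 bp
  37–93 → 57 bp
  94–146 → 53 bp
  147–181 → 35 bp
  182–196 → 15 bp
  197–253 → 57 bp
Sorted largest to smallest: 57, 57, 53, 36, 35, 15 bp.

57, 57, 53, 36, 35, 15 bp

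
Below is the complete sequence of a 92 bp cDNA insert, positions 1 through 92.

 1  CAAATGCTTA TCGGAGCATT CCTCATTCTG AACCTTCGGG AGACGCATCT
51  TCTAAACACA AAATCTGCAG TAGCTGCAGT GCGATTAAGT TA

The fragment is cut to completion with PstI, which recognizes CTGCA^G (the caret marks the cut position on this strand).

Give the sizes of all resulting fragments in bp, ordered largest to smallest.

PstI sites (CTGCAG) start at positions 65, 74.
PstI cuts after base 5 of each site (before the last base), so after positions 69, 78.
Linear molecule, 2 cuts → 3 fragments:
  1–69 → 69 bp
  70–78 → 9 bp
  79–92 → 14 bp
Sorted largest to smallest: 69, 14, 9 bp.

69, 14, 9 bp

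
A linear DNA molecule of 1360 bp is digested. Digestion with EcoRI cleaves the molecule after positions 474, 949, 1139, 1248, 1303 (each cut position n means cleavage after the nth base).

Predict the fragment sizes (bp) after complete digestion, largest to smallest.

475, 474, 190, 109, 57, 55 bp

Linear molecule, 5 cuts → 6 fragments:
  474 − 0 = 474 bp
  949 − 474 = 475 bp
  1139 − 949 = 190 bp
  1248 − 1139 = 109 bp
  1303 − 1248 = 55 bp
  1360 − 1303 = 57 bp
Sorted largest to smallest: 475, 474, 190, 109, 57, 55 bp.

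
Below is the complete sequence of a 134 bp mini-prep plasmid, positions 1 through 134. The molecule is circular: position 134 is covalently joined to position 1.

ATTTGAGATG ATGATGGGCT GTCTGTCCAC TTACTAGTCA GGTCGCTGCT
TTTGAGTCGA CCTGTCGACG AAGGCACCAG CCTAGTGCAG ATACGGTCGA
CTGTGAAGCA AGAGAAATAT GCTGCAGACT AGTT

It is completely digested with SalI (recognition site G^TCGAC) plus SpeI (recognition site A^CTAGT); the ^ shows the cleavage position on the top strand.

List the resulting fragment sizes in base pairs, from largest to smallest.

39, 32, 32, 23, 8 bp

SalI sites (GTCGAC) start at positions 56, 64, 96.
SalI cuts after the first base of each site, so after positions 56, 64, 96.
SpeI sites (ACTAGT) start at positions 33, 128.
SpeI cuts after the first base of each site, so after positions 33, 128.
Combined cut positions: 33, 56, 64, 96, 128.
Circular molecule, 5 cuts → 5 fragments:
  34–56 → 23 bp
  57–64 → 8 bp
  65–96 → 32 bp
  97–128 → 32 bp
  129–134 then 1–33 → 6 + 33 = 39 bp
Sorted largest to smallest: 39, 32, 32, 23, 8 bp.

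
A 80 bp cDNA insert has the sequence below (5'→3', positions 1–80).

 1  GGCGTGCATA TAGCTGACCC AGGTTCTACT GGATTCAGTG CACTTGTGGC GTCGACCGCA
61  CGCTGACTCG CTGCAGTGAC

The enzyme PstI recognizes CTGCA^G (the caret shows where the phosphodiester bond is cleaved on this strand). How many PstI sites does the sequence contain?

1

CTGCAG occurs starting at position 71.
PstI cuts at 1 site.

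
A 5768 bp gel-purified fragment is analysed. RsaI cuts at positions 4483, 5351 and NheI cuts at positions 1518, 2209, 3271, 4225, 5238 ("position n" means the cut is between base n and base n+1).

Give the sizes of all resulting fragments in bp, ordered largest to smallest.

1518, 1062, 954, 755, 691, 417, 258, 113 bp

Combined cut positions (sorted): 1518, 2209, 3271, 4225, 4483, 5238, 5351.
Linear molecule, 7 cuts → 8 fragments:
  1518 − 0 = 1518 bp
  2209 − 1518 = 691 bp
  3271 − 2209 = 1062 bp
  4225 − 3271 = 954 bp
  4483 − 4225 = 258 bp
  5238 − 4483 = 755 bp
  5351 − 5238 = 113 bp
  5768 − 5351 = 417 bp
Sorted largest to smallest: 1518, 1062, 954, 755, 691, 417, 258, 113 bp.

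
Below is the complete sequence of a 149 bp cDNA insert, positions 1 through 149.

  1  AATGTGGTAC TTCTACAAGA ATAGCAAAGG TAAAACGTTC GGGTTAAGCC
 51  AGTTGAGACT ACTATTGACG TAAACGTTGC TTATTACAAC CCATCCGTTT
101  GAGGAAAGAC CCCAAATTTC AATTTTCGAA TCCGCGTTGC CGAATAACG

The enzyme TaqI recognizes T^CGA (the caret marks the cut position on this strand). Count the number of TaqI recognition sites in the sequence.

TCGA occurs starting at position 126.
TaqI cuts at 1 site.

1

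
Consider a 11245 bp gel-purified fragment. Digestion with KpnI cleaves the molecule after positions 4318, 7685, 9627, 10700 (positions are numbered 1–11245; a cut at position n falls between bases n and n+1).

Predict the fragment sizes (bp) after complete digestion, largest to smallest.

4318, 3367, 1942, 1073, 545 bp

Linear molecule, 4 cuts → 5 fragments:
  4318 − 0 = 4318 bp
  7685 − 4318 = 3367 bp
  9627 − 7685 = 1942 bp
  10700 − 9627 = 1073 bp
  11245 − 10700 = 545 bp
Sorted largest to smallest: 4318, 3367, 1942, 1073, 545 bp.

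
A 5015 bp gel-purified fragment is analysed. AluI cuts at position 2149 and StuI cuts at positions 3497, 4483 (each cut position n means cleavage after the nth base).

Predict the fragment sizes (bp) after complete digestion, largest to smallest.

Combined cut positions (sorted): 2149, 3497, 4483.
Linear molecule, 3 cuts → 4 fragments:
  2149 − 0 = 2149 bp
  3497 − 2149 = 1348 bp
  4483 − 3497 = 986 bp
  5015 − 4483 = 532 bp
Sorted largest to smallest: 2149, 1348, 986, 532 bp.

2149, 1348, 986, 532 bp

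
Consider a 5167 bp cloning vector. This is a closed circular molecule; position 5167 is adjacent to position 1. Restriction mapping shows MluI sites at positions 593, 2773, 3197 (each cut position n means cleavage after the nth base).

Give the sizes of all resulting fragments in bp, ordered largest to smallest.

Circular molecule, 3 cuts → 3 fragments:
  2773 − 593 = 2180 bp
  3197 − 2773 = 424 bp
  wrap: 5167 − 3197 + 593 = 2563 bp
Sorted largest to smallest: 2563, 2180, 424 bp.

2563, 2180, 424 bp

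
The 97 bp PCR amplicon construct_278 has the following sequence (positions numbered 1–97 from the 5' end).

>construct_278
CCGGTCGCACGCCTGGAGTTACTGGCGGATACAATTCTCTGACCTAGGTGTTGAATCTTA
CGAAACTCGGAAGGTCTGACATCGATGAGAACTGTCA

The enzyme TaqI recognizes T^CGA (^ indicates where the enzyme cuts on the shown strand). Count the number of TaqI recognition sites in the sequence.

TCGA occurs starting at position 82.
TaqI cuts at 1 site.

1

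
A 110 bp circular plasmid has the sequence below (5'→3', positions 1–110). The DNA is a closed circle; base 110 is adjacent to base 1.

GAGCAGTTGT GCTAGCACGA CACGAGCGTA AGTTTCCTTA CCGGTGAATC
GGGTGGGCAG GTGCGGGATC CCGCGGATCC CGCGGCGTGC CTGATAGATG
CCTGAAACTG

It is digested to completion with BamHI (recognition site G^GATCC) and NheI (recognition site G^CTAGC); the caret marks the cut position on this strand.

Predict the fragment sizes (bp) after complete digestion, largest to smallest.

55, 46, 9 bp

BamHI sites (GGATCC) start at positions 66, 75.
BamHI cuts after the first base of each site, so after positions 66, 75.
The NheI site (GCTAGC) starts at position 11.
NheI cuts after the first base of each site, so after position 11.
Combined cut positions: 11, 66, 75.
Circular molecule, 3 cuts → 3 fragments:
  12–66 → 55 bp
  67–75 → 9 bp
  76–110 then 1–11 → 35 + 11 = 46 bp
Sorted largest to smallest: 55, 46, 9 bp.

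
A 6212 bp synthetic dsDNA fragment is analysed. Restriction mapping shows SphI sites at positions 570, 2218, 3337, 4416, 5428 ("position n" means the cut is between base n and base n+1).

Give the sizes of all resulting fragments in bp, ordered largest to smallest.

Linear molecule, 5 cuts → 6 fragments:
  570 − 0 = 570 bp
  2218 − 570 = 1648 bp
  3337 − 2218 = 1119 bp
  4416 − 3337 = 1079 bp
  5428 − 4416 = 1012 bp
  6212 − 5428 = 784 bp
Sorted largest to smallest: 1648, 1119, 1079, 1012, 784, 570 bp.

1648, 1119, 1079, 1012, 784, 570 bp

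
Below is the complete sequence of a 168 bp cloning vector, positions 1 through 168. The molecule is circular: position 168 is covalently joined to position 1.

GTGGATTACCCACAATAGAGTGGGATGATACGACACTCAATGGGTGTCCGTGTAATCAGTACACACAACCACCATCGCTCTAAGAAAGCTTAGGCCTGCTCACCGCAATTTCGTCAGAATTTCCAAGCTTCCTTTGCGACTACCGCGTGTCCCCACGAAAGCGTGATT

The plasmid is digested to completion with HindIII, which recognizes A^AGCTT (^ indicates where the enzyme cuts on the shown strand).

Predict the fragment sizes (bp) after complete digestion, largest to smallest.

HindIII sites (AAGCTT) start at positions 86, 125.
HindIII cuts after the first base of each site, so after positions 86, 125.
Circular molecule, 2 cuts → 2 fragments:
  87–125 → 39 bp
  126–168 then 1–86 → 43 + 86 = 129 bp
Sorted largest to smallest: 129, 39 bp.

129, 39 bp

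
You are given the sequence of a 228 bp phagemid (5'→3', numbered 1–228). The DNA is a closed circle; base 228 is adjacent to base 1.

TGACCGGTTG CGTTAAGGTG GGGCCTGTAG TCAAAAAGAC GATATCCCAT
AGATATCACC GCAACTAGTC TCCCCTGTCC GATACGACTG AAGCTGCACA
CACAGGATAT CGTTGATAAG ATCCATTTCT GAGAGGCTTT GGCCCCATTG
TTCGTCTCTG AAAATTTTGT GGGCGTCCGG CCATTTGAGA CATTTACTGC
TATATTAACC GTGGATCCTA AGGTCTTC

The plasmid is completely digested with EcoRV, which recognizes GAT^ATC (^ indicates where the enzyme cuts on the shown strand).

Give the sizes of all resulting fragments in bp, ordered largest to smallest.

163, 54, 11 bp

EcoRV sites (GATATC) start at positions 41, 52, 106.
EcoRV cuts after base 3 of each site, so after positions 43, 54, 108.
Circular molecule, 3 cuts → 3 fragments:
  44–54 → 11 bp
  55–108 → 54 bp
  109–228 then 1–43 → 120 + 43 = 163 bp
Sorted largest to smallest: 163, 54, 11 bp.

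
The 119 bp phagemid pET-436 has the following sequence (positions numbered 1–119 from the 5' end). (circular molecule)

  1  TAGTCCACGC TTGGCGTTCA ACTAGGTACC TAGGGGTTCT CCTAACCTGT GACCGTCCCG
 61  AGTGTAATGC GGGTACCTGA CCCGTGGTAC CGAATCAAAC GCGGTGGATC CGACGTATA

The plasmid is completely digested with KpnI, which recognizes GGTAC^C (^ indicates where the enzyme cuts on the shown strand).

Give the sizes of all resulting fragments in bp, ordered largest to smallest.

KpnI sites (GGTACC) start at positions 25, 72, 86.
KpnI cuts after base 5 of each site (before the last base), so after positions 29, 76, 90.
Circular molecule, 3 cuts → 3 fragments:
  30–76 → 47 bp
  77–90 → 14 bp
  91–119 then 1–29 → 29 + 29 = 58 bp
Sorted largest to smallest: 58, 47, 14 bp.

58, 47, 14 bp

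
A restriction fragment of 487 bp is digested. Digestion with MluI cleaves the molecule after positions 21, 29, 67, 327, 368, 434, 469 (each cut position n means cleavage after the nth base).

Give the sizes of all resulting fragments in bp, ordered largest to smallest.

Linear molecule, 7 cuts → 8 fragments:
  21 − 0 = 21 bp
  29 − 21 = 8 bp
  67 − 29 = 38 bp
  327 − 67 = 260 bp
  368 − 327 = 41 bp
  434 − 368 = 66 bp
  469 − 434 = 35 bp
  487 − 469 = 18 bp
Sorted largest to smallest: 260, 66, 41, 38, 35, 21, 18, 8 bp.

260, 66, 41, 38, 35, 21, 18, 8 bp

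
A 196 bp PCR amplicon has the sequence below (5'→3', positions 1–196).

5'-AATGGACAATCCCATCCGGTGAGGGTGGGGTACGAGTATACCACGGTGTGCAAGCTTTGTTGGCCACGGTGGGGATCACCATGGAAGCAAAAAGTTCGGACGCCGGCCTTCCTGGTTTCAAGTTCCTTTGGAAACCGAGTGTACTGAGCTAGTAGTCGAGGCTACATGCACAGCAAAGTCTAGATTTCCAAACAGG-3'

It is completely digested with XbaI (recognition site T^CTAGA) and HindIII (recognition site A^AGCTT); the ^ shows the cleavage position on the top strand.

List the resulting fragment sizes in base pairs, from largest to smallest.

127, 52, 17 bp

The XbaI site (TCTAGA) starts at position 179.
XbaI cuts after the first base of each site, so after position 179.
The HindIII site (AAGCTT) starts at position 52.
HindIII cuts after the first base of each site, so after position 52.
Combined cut positions: 52, 179.
Linear molecule, 2 cuts → 3 fragments:
  1–52 → 52 bp
  53–179 → 127 bp
  180–196 → 17 bp
Sorted largest to smallest: 127, 52, 17 bp.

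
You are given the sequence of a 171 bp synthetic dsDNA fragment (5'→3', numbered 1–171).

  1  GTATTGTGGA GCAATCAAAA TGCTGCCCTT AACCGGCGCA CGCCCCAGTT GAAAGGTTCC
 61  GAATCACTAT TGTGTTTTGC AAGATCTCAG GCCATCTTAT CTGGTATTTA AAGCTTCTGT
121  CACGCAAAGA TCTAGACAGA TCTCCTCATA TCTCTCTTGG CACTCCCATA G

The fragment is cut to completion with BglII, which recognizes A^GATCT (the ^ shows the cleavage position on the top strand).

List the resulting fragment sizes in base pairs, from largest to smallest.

BglII sites (AGATCT) start at positions 82, 128, 138.
BglII cuts after the first base of each site, so after positions 82, 128, 138.
Linear molecule, 3 cuts → 4 fragments:
  1–82 → 82 bp
  83–128 → 46 bp
  129–138 → 10 bp
  139–171 → 33 bp
Sorted largest to smallest: 82, 46, 33, 10 bp.

82, 46, 33, 10 bp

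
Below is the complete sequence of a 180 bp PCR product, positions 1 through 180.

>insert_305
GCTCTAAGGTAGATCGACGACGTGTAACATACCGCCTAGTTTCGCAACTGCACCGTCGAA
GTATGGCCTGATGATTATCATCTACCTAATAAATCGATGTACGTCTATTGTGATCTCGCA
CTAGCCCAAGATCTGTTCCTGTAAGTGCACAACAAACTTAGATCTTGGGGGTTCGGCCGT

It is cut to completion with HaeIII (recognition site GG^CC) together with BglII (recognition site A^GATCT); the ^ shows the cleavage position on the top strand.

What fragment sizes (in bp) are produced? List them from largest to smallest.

HaeIII sites (GGCC) start at positions 65, 175.
HaeIII cuts after base 2 of each site, so after positions 66, 176.
BglII sites (AGATCT) start at positions 129, 160.
BglII cuts after the first base of each site, so after positions 129, 160.
Combined cut positions: 66, 129, 160, 176.
Linear molecule, 4 cuts → 5 fragments:
  1–66 → 66 bp
  67–129 → 63 bp
  130–160 → 31 bp
  161–176 → 16 bp
  177–180 → 4 bp
Sorted largest to smallest: 66, 63, 31, 16, 4 bp.

66, 63, 31, 16, 4 bp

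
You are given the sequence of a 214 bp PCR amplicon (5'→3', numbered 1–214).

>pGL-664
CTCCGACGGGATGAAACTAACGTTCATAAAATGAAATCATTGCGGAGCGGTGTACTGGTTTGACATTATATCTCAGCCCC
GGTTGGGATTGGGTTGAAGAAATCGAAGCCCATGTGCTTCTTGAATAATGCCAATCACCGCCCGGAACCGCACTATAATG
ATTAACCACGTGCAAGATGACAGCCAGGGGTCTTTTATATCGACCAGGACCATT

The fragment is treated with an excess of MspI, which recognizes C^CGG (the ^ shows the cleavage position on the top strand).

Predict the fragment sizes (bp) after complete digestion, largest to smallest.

79, 72, 63 bp

MspI sites (CCGG) start at positions 79, 142.
MspI cuts after the first base of each site, so after positions 79, 142.
Linear molecule, 2 cuts → 3 fragments:
  1–79 → 79 bp
  80–142 → 63 bp
  143–214 → 72 bp
Sorted largest to smallest: 79, 72, 63 bp.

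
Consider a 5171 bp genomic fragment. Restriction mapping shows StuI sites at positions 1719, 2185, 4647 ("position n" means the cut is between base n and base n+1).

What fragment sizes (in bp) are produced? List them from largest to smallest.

Linear molecule, 3 cuts → 4 fragments:
  1719 − 0 = 1719 bp
  2185 − 1719 = 466 bp
  4647 − 2185 = 2462 bp
  5171 − 4647 = 524 bp
Sorted largest to smallest: 2462, 1719, 524, 466 bp.

2462, 1719, 524, 466 bp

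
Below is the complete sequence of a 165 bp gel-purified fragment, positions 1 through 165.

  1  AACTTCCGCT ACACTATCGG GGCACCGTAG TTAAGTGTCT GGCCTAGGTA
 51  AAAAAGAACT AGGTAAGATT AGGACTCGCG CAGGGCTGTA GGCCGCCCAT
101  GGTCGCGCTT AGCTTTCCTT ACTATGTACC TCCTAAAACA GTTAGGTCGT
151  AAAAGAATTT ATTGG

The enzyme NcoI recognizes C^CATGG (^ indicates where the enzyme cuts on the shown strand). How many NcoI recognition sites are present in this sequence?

CCATGG occurs starting at position 97.
NcoI cuts at 1 site.

1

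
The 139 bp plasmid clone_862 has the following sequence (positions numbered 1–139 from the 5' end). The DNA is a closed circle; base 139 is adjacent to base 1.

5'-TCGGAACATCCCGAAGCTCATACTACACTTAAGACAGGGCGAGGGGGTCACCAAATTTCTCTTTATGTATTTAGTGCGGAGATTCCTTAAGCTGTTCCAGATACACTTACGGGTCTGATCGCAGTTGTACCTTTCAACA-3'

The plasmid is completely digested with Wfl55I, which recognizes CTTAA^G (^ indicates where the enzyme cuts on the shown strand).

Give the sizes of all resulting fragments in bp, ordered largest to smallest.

Wfl55I sites (CTTAAG) start at positions 28, 86.
Wfl55I cuts after base 5 of each site (before the last base), so after positions 32, 90.
Circular molecule, 2 cuts → 2 fragments:
  33–90 → 58 bp
  91–139 then 1–32 → 49 + 32 = 81 bp
Sorted largest to smallest: 81, 58 bp.

81, 58 bp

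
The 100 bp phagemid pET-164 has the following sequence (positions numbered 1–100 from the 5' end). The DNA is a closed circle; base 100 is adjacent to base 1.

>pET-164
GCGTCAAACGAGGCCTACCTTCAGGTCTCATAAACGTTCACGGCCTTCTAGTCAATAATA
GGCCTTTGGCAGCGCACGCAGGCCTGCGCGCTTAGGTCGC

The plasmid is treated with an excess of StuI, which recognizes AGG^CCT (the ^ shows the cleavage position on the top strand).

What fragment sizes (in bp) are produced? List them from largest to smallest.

49, 31, 20 bp

StuI sites (AGGCCT) start at positions 11, 60, 80.
StuI cuts after base 3 of each site, so after positions 13, 62, 82.
Circular molecule, 3 cuts → 3 fragments:
  14–62 → 49 bp
  63–82 → 20 bp
  83–100 then 1–13 → 18 + 13 = 31 bp
Sorted largest to smallest: 49, 31, 20 bp.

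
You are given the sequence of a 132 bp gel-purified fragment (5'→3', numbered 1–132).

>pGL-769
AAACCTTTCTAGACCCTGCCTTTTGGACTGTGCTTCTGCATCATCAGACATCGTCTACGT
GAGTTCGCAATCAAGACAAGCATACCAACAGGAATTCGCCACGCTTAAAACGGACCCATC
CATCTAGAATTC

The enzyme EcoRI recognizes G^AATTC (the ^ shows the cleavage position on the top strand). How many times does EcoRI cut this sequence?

2

GAATTC occurs starting at positions 92, 127.
EcoRI cuts at 2 sites.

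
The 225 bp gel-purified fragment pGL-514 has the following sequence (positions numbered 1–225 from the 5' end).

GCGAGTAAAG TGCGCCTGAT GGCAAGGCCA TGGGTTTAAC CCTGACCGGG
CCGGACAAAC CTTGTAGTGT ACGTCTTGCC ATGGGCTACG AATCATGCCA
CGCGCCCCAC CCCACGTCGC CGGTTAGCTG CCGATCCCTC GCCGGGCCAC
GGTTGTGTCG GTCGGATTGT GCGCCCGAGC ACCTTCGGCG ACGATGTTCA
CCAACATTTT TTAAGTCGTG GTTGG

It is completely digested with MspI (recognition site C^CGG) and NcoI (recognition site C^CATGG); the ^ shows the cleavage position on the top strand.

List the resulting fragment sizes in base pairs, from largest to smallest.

83, 41, 28, 28, 22, 18, 5 bp

MspI sites (CCGG) start at positions 46, 51, 120, 142.
MspI cuts after the first base of each site, so after positions 46, 51, 120, 142.
NcoI sites (CCATGG) start at positions 28, 79.
NcoI cuts after the first base of each site, so after positions 28, 79.
Combined cut positions: 28, 46, 51, 79, 120, 142.
Linear molecule, 6 cuts → 7 fragments:
  1–28 → 28 bp
  29–46 → 18 bp
  47–51 → 5 bp
  52–79 → 28 bp
  80–120 → 41 bp
  121–142 → 22 bp
  143–225 → 83 bp
Sorted largest to smallest: 83, 41, 28, 28, 22, 18, 5 bp.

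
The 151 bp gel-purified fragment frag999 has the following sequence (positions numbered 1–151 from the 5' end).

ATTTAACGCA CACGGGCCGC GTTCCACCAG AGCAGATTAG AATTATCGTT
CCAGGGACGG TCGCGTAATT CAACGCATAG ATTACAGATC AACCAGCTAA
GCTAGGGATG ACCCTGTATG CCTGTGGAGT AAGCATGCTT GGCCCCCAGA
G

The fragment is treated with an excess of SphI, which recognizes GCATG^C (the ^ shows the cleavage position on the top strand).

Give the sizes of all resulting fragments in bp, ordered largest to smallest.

The SphI site (GCATGC) starts at position 133.
SphI cuts after base 5 of each site (before the last base), so after position 137.
Linear molecule, 1 cut → 2 fragments:
  1–137 → 137 bp
  138–151 → 14 bp
Sorted largest to smallest: 137, 14 bp.

137, 14 bp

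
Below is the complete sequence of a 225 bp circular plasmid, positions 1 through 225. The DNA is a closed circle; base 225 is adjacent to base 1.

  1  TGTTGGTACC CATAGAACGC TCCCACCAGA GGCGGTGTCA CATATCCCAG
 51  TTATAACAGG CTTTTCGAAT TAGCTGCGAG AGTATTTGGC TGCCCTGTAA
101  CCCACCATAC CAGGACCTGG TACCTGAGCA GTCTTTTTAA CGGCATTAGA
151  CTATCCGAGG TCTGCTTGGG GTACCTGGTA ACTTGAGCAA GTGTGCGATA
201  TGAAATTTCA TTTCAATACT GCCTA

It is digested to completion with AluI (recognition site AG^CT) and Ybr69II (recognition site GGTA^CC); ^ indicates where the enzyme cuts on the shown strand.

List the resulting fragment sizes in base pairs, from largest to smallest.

65, 60, 51, 49 bp

The AluI site (AGCT) starts at position 72.
AluI cuts after base 2 of each site, so after position 73.
Ybr69II sites (GGTACC) start at positions 5, 119, 170.
Ybr69II cuts after base 4 of each site, so after positions 8, 122, 173.
Combined cut positions: 8, 73, 122, 173.
Circular molecule, 4 cuts → 4 fragments:
  9–73 → 65 bp
  74–122 → 49 bp
  123–173 → 51 bp
  174–225 then 1–8 → 52 + 8 = 60 bp
Sorted largest to smallest: 65, 60, 51, 49 bp.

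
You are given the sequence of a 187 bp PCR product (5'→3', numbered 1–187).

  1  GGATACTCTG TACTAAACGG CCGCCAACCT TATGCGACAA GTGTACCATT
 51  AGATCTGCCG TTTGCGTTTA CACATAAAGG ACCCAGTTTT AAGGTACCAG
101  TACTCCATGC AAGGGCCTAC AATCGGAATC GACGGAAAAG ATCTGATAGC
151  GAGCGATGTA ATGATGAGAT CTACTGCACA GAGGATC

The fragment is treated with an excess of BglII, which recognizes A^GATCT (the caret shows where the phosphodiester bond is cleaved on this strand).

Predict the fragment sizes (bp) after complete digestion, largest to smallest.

88, 51, 28, 20 bp

BglII sites (AGATCT) start at positions 51, 139, 167.
BglII cuts after the first base of each site, so after positions 51, 139, 167.
Linear molecule, 3 cuts → 4 fragments:
  1–51 → 51 bp
  52–139 → 88 bp
  140–167 → 28 bp
  168–187 → 20 bp
Sorted largest to smallest: 88, 51, 28, 20 bp.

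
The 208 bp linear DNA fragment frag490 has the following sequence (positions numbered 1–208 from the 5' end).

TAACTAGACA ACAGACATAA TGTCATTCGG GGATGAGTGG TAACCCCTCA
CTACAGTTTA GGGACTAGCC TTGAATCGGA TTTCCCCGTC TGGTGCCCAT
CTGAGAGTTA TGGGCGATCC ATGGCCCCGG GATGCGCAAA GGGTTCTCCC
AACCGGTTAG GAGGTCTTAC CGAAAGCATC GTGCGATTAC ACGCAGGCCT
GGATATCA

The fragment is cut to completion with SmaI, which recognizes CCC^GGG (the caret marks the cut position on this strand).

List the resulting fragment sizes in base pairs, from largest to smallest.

The SmaI site (CCCGGG) starts at position 126.
SmaI cuts after base 3 of each site, so after position 128.
Linear molecule, 1 cut → 2 fragments:
  1–128 → 128 bp
  129–208 → 80 bp
Sorted largest to smallest: 128, 80 bp.

128, 80 bp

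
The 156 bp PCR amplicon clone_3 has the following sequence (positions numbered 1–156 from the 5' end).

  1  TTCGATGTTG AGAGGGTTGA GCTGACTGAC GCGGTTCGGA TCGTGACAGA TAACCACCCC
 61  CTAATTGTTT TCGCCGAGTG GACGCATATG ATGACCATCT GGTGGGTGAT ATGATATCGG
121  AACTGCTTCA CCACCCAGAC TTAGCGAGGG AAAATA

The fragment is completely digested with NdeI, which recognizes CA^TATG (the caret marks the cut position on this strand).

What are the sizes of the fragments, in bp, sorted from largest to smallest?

86, 70 bp

The NdeI site (CATATG) starts at position 85.
NdeI cuts after base 2 of each site, so after position 86.
Linear molecule, 1 cut → 2 fragments:
  1–86 → 86 bp
  87–156 → 70 bp
Sorted largest to smallest: 86, 70 bp.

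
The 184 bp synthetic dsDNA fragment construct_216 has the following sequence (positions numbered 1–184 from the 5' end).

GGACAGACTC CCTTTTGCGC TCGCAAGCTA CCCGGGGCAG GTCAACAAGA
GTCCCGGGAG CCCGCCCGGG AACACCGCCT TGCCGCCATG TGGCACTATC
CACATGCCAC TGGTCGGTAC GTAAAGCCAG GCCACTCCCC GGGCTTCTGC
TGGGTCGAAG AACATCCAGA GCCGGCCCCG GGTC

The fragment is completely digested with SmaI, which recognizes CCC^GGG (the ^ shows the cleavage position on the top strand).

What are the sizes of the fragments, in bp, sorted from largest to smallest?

SmaI sites (CCCGGG) start at positions 31, 53, 65, 138, 177.
SmaI cuts after base 3 of each site, so after positions 33, 55, 67, 140, 179.
Linear molecule, 5 cuts → 6 fragments:
  1–33 → 33 bp
  34–55 → 22 bp
  56–67 → 12 bp
  68–140 → 73 bp
  141–179 → 39 bp
  180–184 → 5 bp
Sorted largest to smallest: 73, 39, 33, 22, 12, 5 bp.

73, 39, 33, 22, 12, 5 bp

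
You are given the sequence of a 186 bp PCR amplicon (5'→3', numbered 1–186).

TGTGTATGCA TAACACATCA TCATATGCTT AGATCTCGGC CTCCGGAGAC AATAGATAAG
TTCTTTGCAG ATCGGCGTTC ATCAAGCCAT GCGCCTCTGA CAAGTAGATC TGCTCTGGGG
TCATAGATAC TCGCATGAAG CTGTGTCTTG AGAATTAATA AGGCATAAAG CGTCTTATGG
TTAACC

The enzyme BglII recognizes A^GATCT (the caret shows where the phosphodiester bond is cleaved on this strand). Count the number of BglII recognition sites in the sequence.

2

AGATCT occurs starting at positions 31, 106.
BglII cuts at 2 sites.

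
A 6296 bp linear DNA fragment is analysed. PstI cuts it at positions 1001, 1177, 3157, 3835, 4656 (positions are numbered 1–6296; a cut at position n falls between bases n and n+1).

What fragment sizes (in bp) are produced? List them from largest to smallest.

1980, 1640, 1001, 821, 678, 176 bp

Linear molecule, 5 cuts → 6 fragments:
  1001 − 0 = 1001 bp
  1177 − 1001 = 176 bp
  3157 − 1177 = 1980 bp
  3835 − 3157 = 678 bp
  4656 − 3835 = 821 bp
  6296 − 4656 = 1640 bp
Sorted largest to smallest: 1980, 1640, 1001, 821, 678, 176 bp.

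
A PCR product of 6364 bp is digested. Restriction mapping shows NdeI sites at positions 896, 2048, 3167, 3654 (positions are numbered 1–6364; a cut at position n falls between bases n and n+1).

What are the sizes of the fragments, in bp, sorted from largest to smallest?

2710, 1152, 1119, 896, 487 bp

Linear molecule, 4 cuts → 5 fragments:
  896 − 0 = 896 bp
  2048 − 896 = 1152 bp
  3167 − 2048 = 1119 bp
  3654 − 3167 = 487 bp
  6364 − 3654 = 2710 bp
Sorted largest to smallest: 2710, 1152, 1119, 896, 487 bp.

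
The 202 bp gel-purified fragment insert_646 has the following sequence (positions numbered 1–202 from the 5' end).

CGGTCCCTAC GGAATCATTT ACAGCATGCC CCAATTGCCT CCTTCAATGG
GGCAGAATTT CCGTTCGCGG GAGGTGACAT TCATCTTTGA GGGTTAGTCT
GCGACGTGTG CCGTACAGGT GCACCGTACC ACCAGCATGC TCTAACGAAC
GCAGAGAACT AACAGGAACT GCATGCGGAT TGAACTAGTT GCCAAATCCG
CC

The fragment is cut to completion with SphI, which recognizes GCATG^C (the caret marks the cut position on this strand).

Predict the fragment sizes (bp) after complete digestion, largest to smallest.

SphI sites (GCATGC) start at positions 24, 135, 171.
SphI cuts after base 5 of each site (before the last base), so after positions 28, 139, 175.
Linear molecule, 3 cuts → 4 fragments:
  1–28 → 28 bp
  29–139 → 111 bp
  140–175 → 36 bp
  176–202 → 27 bp
Sorted largest to smallest: 111, 36, 28, 27 bp.

111, 36, 28, 27 bp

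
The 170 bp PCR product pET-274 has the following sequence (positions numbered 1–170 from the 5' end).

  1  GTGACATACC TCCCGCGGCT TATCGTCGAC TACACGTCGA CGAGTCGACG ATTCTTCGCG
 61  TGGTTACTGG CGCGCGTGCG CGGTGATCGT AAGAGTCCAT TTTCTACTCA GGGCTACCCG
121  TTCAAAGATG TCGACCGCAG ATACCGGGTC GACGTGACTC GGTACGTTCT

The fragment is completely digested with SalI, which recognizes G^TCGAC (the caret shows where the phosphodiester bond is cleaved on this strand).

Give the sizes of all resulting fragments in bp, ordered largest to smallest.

SalI sites (GTCGAC) start at positions 25, 36, 44, 130, 148.
SalI cuts after the first base of each site, so after positions 25, 36, 44, 130, 148.
Linear molecule, 5 cuts → 6 fragments:
  1–25 → 25 bp
  26–36 → 11 bp
  37–44 → 8 bp
  45–130 → 86 bp
  131–148 → 18 bp
  149–170 → 22 bp
Sorted largest to smallest: 86, 25, 22, 18, 11, 8 bp.

86, 25, 22, 18, 11, 8 bp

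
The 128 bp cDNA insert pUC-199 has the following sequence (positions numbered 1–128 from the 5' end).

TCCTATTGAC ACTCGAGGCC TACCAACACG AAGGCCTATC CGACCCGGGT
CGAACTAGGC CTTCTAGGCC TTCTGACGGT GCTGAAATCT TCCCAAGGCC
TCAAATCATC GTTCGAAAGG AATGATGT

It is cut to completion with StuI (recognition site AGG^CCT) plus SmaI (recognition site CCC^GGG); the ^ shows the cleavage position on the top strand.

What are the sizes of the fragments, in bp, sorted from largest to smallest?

StuI sites (AGGCCT) start at positions 16, 32, 57, 66, 96.
StuI cuts after base 3 of each site, so after positions 18, 34, 59, 68, 98.
The SmaI site (CCCGGG) starts at position 44.
SmaI cuts after base 3 of each site, so after position 46.
Combined cut positions: 18, 34, 46, 59, 68, 98.
Linear molecule, 6 cuts → 7 fragments:
  1–18 → 18 bp
  19–34 → 16 bp
  35–46 → 12 bp
  47–59 → 13 bp
  60–68 → 9 bp
  69–98 → 30 bp
  99–128 → 30 bp
Sorted largest to smallest: 30, 30, 18, 16, 13, 12, 9 bp.

30, 30, 18, 16, 13, 12, 9 bp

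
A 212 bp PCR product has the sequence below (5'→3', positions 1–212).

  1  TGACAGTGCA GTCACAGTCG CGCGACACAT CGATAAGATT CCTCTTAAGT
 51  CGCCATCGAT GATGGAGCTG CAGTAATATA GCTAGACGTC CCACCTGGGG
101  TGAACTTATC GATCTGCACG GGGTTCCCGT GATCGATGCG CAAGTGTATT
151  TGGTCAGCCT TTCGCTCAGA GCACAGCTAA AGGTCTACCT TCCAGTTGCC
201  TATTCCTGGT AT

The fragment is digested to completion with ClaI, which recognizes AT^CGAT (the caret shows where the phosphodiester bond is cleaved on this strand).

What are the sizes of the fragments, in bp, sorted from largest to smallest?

ClaI sites (ATCGAT) start at positions 29, 55, 108, 132.
ClaI cuts after base 2 of each site, so after positions 30, 56, 109, 133.
Linear molecule, 4 cuts → 5 fragments:
  1–30 → 30 bp
  31–56 → 26 bp
  57–109 → 53 bp
  110–133 → 24 bp
  134–212 → 79 bp
Sorted largest to smallest: 79, 53, 30, 26, 24 bp.

79, 53, 30, 26, 24 bp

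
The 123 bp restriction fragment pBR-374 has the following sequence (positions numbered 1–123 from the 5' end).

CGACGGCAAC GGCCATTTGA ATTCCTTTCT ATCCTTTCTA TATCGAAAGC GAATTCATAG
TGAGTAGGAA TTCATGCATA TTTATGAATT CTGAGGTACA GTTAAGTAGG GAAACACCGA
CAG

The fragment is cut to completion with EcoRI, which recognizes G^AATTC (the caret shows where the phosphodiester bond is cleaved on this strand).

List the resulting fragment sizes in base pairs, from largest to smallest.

EcoRI sites (GAATTC) start at positions 19, 51, 68, 86.
EcoRI cuts after the first base of each site, so after positions 19, 51, 68, 86.
Linear molecule, 4 cuts → 5 fragments:
  1–19 → 19 bp
  20–51 → 32 bp
  52–68 → 17 bp
  69–86 → 18 bp
  87–123 → 37 bp
Sorted largest to smallest: 37, 32, 19, 18, 17 bp.

37, 32, 19, 18, 17 bp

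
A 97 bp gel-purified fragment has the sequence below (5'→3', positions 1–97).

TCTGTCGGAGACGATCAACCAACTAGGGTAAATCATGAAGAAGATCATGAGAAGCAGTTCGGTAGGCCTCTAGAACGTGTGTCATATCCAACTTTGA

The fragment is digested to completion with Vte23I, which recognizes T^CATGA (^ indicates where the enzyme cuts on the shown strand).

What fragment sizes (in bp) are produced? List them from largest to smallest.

Vte23I sites (TCATGA) start at positions 33, 45.
Vte23I cuts after the first base of each site, so after positions 33, 45.
Linear molecule, 2 cuts → 3 fragments:
  1–33 → 33 bp
  34–45 → 12 bp
  46–97 → 52 bp
Sorted largest to smallest: 52, 33, 12 bp.

52, 33, 12 bp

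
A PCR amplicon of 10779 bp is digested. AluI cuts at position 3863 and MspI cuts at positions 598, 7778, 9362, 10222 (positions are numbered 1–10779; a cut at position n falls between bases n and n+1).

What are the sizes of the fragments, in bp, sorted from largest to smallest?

3915, 3265, 1584, 860, 598, 557 bp

Combined cut positions (sorted): 598, 3863, 7778, 9362, 10222.
Linear molecule, 5 cuts → 6 fragments:
  598 − 0 = 598 bp
  3863 − 598 = 3265 bp
  7778 − 3863 = 3915 bp
  9362 − 7778 = 1584 bp
  10222 − 9362 = 860 bp
  10779 − 10222 = 557 bp
Sorted largest to smallest: 3915, 3265, 1584, 860, 598, 557 bp.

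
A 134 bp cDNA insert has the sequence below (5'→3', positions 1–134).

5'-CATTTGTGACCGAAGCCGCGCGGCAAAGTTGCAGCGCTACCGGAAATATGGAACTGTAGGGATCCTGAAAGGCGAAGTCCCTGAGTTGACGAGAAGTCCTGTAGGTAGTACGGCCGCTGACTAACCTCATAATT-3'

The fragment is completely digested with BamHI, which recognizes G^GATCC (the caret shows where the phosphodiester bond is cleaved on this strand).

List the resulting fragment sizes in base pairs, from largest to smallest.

74, 60 bp

The BamHI site (GGATCC) starts at position 60.
BamHI cuts after the first base of each site, so after position 60.
Linear molecule, 1 cut → 2 fragments:
  1–60 → 60 bp
  61–134 → 74 bp
Sorted largest to smallest: 74, 60 bp.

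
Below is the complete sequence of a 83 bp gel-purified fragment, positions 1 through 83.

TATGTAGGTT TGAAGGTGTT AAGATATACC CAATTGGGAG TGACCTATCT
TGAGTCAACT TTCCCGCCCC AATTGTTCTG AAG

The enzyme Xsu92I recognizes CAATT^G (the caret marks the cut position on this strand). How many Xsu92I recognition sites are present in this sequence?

CAATTG occurs starting at positions 31, 70.
Xsu92I cuts at 2 sites.

2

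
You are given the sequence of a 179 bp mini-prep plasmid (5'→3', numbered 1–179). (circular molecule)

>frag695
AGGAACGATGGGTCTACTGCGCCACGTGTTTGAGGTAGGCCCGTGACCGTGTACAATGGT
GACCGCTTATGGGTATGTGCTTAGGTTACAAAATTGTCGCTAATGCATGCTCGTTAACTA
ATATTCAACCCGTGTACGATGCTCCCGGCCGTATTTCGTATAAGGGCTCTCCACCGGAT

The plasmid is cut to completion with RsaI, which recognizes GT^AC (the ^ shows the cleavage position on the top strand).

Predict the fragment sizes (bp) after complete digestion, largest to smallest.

96, 83 bp

RsaI sites (GTAC) start at positions 51, 134.
RsaI cuts after base 2 of each site, so after positions 52, 135.
Circular molecule, 2 cuts → 2 fragments:
  53–135 → 83 bp
  136–179 then 1–52 → 44 + 52 = 96 bp
Sorted largest to smallest: 96, 83 bp.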